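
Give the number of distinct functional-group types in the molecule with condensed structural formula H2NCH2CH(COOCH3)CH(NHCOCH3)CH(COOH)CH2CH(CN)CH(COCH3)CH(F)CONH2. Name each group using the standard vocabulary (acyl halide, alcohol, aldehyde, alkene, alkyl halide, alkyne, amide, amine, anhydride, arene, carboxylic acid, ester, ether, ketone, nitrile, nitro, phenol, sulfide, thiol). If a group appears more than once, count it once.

7

Taking each segment in turn:
  H2NCH2: –NH2 on an sp³ carbon with no adjacent C=O → amine.
  CH(COOCH3): pendant –COOCH3: carbonyl C bonded to C and –OCH3 → ester.
  CH(NHCOCH3): pendant –NHC(=O)CH3: N bonded to a carbonyl → amide (not amine).
  CH(COOH): pendant –COOH: carbonyl C bonded to C and –OH → carboxylic acid.
  CH(CN): pendant –C≡N: nitrile.
  CH(COCH3): pendant –COCH3: carbonyl C bonded to two carbons → ketone.
  CH(F): halogen on an sp³ carbon → alkyl halide.
  CONH2: –C(=O)NH2: carbonyl C bonded to C and to N → amide (the N is not a separate amine).
Distinct types present: alkyl halide, amide, amine, carboxylic acid, ester, ketone, nitrile.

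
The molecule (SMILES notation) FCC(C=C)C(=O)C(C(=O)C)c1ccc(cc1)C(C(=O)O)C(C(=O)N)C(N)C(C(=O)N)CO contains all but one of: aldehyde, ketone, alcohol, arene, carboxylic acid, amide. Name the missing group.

aldehyde

ketone: present (CO — –C(=O)– with carbon on both sides → ketone).
alcohol: present (CH2OH — –OH on an sp³ carbon → alcohol).
carboxylic acid: present (CH(COOH) — pendant –COOH: carbonyl C bonded to C and –OH → carboxylic acid).
amide: present (CH(CONH2) — pendant –CONH2: carbonyl C bonded to C and N → amide).
arene: present (C6H4 — para-disubstituted benzene ring → arene).
aldehyde: absent. In each of CO and CH(COCH3), the carbonyl carbon is bonded to two carbons, so it is a ketone, not an aldehyde. In CH(COOH), the carbonyl carbon bears –OH, not –H, so it is a carboxylic acid.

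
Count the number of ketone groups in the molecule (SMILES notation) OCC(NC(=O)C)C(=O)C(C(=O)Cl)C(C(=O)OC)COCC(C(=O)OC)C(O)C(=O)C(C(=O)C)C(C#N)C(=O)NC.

Reading the structure from left to right:
  HOCH2: HO– on an sp³ carbon → alcohol.
  CH(NHCOCH3): pendant –NHC(=O)CH3: N bonded to a carbonyl → amide (not amine).
  CO: –C(=O)– with carbon on both sides → ketone.
  CH(COCl): pendant –C(=O)X: carbonyl C bonded to C and halogen → acyl halide.
  CH(COOCH3): pendant –COOCH3: carbonyl C bonded to C and –OCH3 → ester.
  CH2OCH2: C–O–C with sp³ carbons on both sides and no adjacent C=O → ether.
  CH(COOCH3): pendant –COOCH3: carbonyl C bonded to C and –OCH3 → ester.
  CH(OH): –OH on an sp³ carbon → alcohol (secondary).
  CO: –C(=O)– with carbon on both sides → ketone.
  CH(COCH3): pendant –COCH3: carbonyl C bonded to two carbons → ketone.
  CH(CN): pendant –C≡N: nitrile.
  CONHCH3: –C(=O)NHCH3: carbonyl C bonded to C and to N → amide (the N is not an amine).
Ketone appears at: CO, CO, CH(COCH3) → 3.

3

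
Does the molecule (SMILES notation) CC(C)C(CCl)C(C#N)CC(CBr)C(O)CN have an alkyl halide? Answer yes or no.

pendant –CH2X: halogen on sp³ carbon → alkyl halide.
pendant –C≡N: nitrile.
pendant –CH2X: halogen on sp³ carbon → alkyl halide.
–OH on an sp³ carbon → alcohol (secondary).
–NH2 on an sp³ carbon with no adjacent C=O → amine.
The CH(CH2Cl) segment supplies the alkyl halide: pendant –CH2X: halogen on sp³ carbon → alkyl halide.

yes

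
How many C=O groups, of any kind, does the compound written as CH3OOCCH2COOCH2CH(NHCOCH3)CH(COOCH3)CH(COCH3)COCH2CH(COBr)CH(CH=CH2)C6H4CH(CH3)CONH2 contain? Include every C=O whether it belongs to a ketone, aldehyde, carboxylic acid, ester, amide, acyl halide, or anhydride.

8

CH3OOC: ester, 1 C=O (running total 1).
CH2COOCH2: ester, 1 C=O (running total 2).
CH(NHCOCH3): amide, 1 C=O (running total 3).
CH(COOCH3): ester, 1 C=O (running total 4).
CH(COCH3): ketone, 1 C=O (running total 5).
CO: ketone, 1 C=O (running total 6).
CH(COBr): acyl halide, 1 C=O (running total 7).
CONH2: amide, 1 C=O (running total 8).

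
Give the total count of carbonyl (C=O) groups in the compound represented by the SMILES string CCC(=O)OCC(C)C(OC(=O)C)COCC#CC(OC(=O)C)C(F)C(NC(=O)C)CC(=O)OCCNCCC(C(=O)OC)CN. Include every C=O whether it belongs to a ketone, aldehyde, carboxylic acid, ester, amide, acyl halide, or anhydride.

CH2COOCH2: ester, 1 C=O (running total 1).
CH(OCOCH3): ester, 1 C=O (running total 2).
CH(OCOCH3): ester, 1 C=O (running total 3).
CH(NHCOCH3): amide, 1 C=O (running total 4).
CH2COOCH2: ester, 1 C=O (running total 5).
CH(COOCH3): ester, 1 C=O (running total 6).

6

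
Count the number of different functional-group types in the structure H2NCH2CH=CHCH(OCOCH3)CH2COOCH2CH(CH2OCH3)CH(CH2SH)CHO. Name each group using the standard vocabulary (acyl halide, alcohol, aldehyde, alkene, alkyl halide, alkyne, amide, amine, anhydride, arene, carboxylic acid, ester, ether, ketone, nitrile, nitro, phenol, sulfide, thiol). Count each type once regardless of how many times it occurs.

Reading the structure from left to right:
  H2NCH2: –NH2 on an sp³ carbon with no adjacent C=O → amine.
  CH=CH: C=C double bond → alkene.
  CH(OCOCH3): pendant –OC(=O)CH3: an acyloxy group → ester.
  CH2COOCH2: –C(=O)–O–C with C on the carbonyl side → ester.
  CH(CH2OCH3): pendant –CH2OCH3: C–O–C linkage → ether.
  CH(CH2SH): pendant –CH2SH → thiol.
  CHO: terminal –CHO: carbonyl C bonded to H and C → aldehyde.
Distinct types present: aldehyde, alkene, amine, ester, ether, thiol.

6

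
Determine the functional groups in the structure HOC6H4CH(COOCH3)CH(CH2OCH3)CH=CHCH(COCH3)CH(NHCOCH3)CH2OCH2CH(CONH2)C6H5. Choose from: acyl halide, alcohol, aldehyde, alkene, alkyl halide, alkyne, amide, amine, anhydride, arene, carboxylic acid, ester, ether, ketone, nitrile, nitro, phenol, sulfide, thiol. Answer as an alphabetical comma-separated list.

alkene, amide, arene, ester, ether, ketone, phenol

–OH attached directly to an aromatic ring → phenol (not alcohol); the ring itself is an arene.
pendant –COOCH3: carbonyl C bonded to C and –OCH3 → ester.
pendant –CH2OCH3: C–O–C linkage → ether.
C=C double bond → alkene.
pendant –COCH3: carbonyl C bonded to two carbons → ketone.
pendant –NHC(=O)CH3: N bonded to a carbonyl → amide (not amine).
C–O–C with sp³ carbons on both sides and no adjacent C=O → ether.
pendant –CONH2: carbonyl C bonded to C and N → amide.
–C6H5 phenyl ring → arene.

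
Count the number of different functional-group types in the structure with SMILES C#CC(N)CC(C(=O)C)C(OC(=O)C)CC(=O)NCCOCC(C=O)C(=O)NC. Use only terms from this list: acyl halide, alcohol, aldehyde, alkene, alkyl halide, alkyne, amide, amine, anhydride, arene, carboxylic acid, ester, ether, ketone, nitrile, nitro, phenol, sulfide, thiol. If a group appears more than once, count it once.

Taking each segment in turn:
  HC≡C: C≡C triple bond → alkyne.
  CH(NH2): –NH2 on an sp³ carbon with no adjacent C=O → amine.
  CH(COCH3): pendant –COCH3: carbonyl C bonded to two carbons → ketone.
  CH(OCOCH3): pendant –OC(=O)CH3: an acyloxy group → ester.
  CH2CONHCH2: –C(=O)–N– linkage → amide (the N is not an amine).
  CH2OCH2: C–O–C with sp³ carbons on both sides and no adjacent C=O → ether.
  CH(CHO): pendant –CHO: carbonyl C bonded to C and H → aldehyde.
  CONHCH3: –C(=O)NHCH3: carbonyl C bonded to C and to N → amide (the N is not an amine).
Distinct types present: aldehyde, alkyne, amide, amine, ester, ether, ketone.

7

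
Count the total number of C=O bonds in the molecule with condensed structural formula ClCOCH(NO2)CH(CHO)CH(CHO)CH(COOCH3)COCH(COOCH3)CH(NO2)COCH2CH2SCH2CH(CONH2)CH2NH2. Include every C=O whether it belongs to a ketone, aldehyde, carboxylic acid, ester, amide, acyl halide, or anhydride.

8

ClCO: acyl halide, 1 C=O (running total 1).
CH(CHO): aldehyde, 1 C=O (running total 2).
CH(CHO): aldehyde, 1 C=O (running total 3).
CH(COOCH3): ester, 1 C=O (running total 4).
CO: ketone, 1 C=O (running total 5).
CH(COOCH3): ester, 1 C=O (running total 6).
CO: ketone, 1 C=O (running total 7).
CH(CONH2): amide, 1 C=O (running total 8).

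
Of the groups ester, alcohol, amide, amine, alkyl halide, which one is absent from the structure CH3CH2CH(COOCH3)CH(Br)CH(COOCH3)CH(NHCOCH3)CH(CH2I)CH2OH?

ester: present (CH(COOCH3) — pendant –COOCH3: carbonyl C bonded to C and –OCH3 → ester).
alcohol: present (CH2OH — –OH on an sp³ carbon → alcohol).
amide: present (CH(NHCOCH3) — pendant –NHC(=O)CH3: N bonded to a carbonyl → amide (not amine)).
alkyl halide: present (CH(Br) — halogen on an sp³ carbon → alkyl halide).
amine: absent. In CH(NHCOCH3), the nitrogen is bonded directly to a carbonyl carbon, making it part of an amide, not a free amine.

amine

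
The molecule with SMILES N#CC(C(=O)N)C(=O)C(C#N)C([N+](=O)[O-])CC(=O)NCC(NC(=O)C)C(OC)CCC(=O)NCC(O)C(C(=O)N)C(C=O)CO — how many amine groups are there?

0

N≡C–: carbon triple-bonded to nitrogen → nitrile.
pendant –CONH2: carbonyl C bonded to C and N → amide.
–C(=O)– with carbon on both sides → ketone.
pendant –C≡N: nitrile.
–NO2 on an sp³ carbon → nitro (the N=O is not a carbonyl).
–C(=O)–N– linkage → amide (the N is not an amine).
pendant –NHC(=O)CH3: N bonded to a carbonyl → amide (not amine).
pendant –OCH3: C–O–C with sp³ C, no adjacent C=O → ether.
–C(=O)–N– linkage → amide (the N is not an amine).
–OH on an sp³ carbon → alcohol (secondary).
pendant –CONH2: carbonyl C bonded to C and N → amide.
pendant –CHO: carbonyl C bonded to C and H → aldehyde.
–OH on an sp³ carbon → alcohol.
No segment is a amine: N≡C is nitrile, not amine; CH(CONH2) is amide, not amine; CH(CN) is nitrile, not amine. → 0.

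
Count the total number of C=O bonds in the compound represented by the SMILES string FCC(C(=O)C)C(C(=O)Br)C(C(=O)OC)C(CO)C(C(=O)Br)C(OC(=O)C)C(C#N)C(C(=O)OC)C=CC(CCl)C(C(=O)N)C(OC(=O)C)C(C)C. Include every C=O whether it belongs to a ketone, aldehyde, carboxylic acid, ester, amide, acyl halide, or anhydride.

8

CH(COCH3): ketone, 1 C=O (running total 1).
CH(COBr): acyl halide, 1 C=O (running total 2).
CH(COOCH3): ester, 1 C=O (running total 3).
CH(COBr): acyl halide, 1 C=O (running total 4).
CH(OCOCH3): ester, 1 C=O (running total 5).
CH(COOCH3): ester, 1 C=O (running total 6).
CH(CONH2): amide, 1 C=O (running total 7).
CH(OCOCH3): ester, 1 C=O (running total 8).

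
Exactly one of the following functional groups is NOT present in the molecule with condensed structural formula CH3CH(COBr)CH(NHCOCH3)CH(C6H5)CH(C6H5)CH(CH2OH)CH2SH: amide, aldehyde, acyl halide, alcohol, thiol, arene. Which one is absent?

aldehyde

amide: present (CH(NHCOCH3) — pendant –NHC(=O)CH3: N bonded to a carbonyl → amide (not amine)).
arene: present (CH(C6H5) — pendant –C6H5: benzene ring → arene).
alcohol: present (CH(CH2OH) — pendant –CH2OH on an sp³ backbone C → alcohol).
acyl halide: present (CH(COBr) — pendant –C(=O)X: carbonyl C bonded to C and halogen → acyl halide).
thiol: present (CH2SH — –SH on an sp³ carbon → thiol).
aldehyde: no segment matches this pattern.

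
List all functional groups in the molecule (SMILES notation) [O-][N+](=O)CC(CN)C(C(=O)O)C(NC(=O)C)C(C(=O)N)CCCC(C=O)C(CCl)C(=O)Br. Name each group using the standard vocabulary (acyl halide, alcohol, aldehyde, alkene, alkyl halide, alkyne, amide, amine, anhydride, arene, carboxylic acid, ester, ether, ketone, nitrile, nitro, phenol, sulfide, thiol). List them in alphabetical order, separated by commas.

–NO2 on carbon → nitro group.
pendant –CH2NH2: N on sp³ C, no adjacent C=O → amine.
pendant –COOH: carbonyl C bonded to C and –OH → carboxylic acid.
pendant –NHC(=O)CH3: N bonded to a carbonyl → amide (not amine).
pendant –CONH2: carbonyl C bonded to C and N → amide.
pendant –CHO: carbonyl C bonded to C and H → aldehyde.
pendant –CH2X: halogen on sp³ carbon → alkyl halide.
–C(=O)Br: carbonyl C bonded to C and to a halogen → acyl halide (not alkyl halide).

acyl halide, aldehyde, alkyl halide, amide, amine, carboxylic acid, nitro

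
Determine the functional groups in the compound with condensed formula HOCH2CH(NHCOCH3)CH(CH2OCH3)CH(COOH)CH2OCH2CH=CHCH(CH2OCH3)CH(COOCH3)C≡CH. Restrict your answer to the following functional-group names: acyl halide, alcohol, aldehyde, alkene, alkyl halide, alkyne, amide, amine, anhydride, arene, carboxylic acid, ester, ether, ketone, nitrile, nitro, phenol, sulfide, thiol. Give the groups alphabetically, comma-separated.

alcohol, alkene, alkyne, amide, carboxylic acid, ester, ether

Working along the chain:
  HOCH2: HO– on an sp³ carbon → alcohol.
  CH(NHCOCH3): pendant –NHC(=O)CH3: N bonded to a carbonyl → amide (not amine).
  CH(CH2OCH3): pendant –CH2OCH3: C–O–C linkage → ether.
  CH(COOH): pendant –COOH: carbonyl C bonded to C and –OH → carboxylic acid.
  CH2OCH2: C–O–C with sp³ carbons on both sides and no adjacent C=O → ether.
  CH=CH: C=C double bond → alkene.
  CH(CH2OCH3): pendant –CH2OCH3: C–O–C linkage → ether.
  CH(COOCH3): pendant –COOCH3: carbonyl C bonded to C and –OCH3 → ester.
  C≡CH: C≡C triple bond → alkyne.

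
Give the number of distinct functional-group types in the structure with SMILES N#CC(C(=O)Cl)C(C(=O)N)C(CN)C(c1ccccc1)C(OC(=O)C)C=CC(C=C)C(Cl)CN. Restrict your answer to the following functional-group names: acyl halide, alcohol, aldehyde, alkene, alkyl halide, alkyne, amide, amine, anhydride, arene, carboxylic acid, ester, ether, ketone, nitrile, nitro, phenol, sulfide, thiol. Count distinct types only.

8

N≡C–: carbon triple-bonded to nitrogen → nitrile.
pendant –C(=O)X: carbonyl C bonded to C and halogen → acyl halide.
pendant –CONH2: carbonyl C bonded to C and N → amide.
pendant –CH2NH2: N on sp³ C, no adjacent C=O → amine.
pendant –C6H5: benzene ring → arene.
pendant –OC(=O)CH3: an acyloxy group → ester.
C=C double bond → alkene.
pendant –CH=CH2: C=C double bond → alkene.
halogen on an sp³ carbon → alkyl halide.
–NH2 on an sp³ carbon with no adjacent C=O → amine.
Distinct types present: acyl halide, alkene, alkyl halide, amide, amine, arene, ester, nitrile.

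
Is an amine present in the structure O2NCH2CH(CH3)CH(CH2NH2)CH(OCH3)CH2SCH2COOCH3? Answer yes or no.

yes

Reading the structure from left to right:
  O2NCH2: –NO2 on carbon → nitro group.
  CH(CH2NH2): pendant –CH2NH2: N on sp³ C, no adjacent C=O → amine.
  CH(OCH3): pendant –OCH3: C–O–C with sp³ C, no adjacent C=O → ether.
  CH2SCH2: C–S–C linkage → sulfide (thioether).
  COOCH3: –C(=O)OCH3: carbonyl C bonded to C and to –OCH3 → ester (not ketone + ether).
The CH(CH2NH2) segment supplies the amine: pendant –CH2NH2: N on sp³ C, no adjacent C=O → amine.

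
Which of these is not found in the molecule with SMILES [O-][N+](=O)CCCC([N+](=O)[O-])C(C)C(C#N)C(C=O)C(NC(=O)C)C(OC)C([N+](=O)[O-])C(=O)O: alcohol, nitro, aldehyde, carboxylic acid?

alcohol

aldehyde: present (CH(CHO) — pendant –CHO: carbonyl C bonded to C and H → aldehyde).
nitro: present (O2NCH2 — –NO2 on carbon → nitro group).
carboxylic acid: present (COOH — –COOH: carbonyl C bonded to –OH and C → carboxylic acid (the –OH is not a separate alcohol)).
alcohol: absent. In COOH, the –OH sits on a carbonyl carbon, making it part of a carboxylic acid, not an alcohol.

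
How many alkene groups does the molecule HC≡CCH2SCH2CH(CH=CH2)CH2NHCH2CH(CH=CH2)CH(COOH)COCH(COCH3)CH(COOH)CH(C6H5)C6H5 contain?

2

Taking each segment in turn:
  HC≡C: C≡C triple bond → alkyne.
  CH2SCH2: C–S–C linkage → sulfide (thioether).
  CH(CH=CH2): pendant –CH=CH2: C=C double bond → alkene.
  CH2NHCH2: C–N–C with sp³ carbons and no adjacent C=O → amine (secondary).
  CH(CH=CH2): pendant –CH=CH2: C=C double bond → alkene.
  CH(COOH): pendant –COOH: carbonyl C bonded to C and –OH → carboxylic acid.
  CO: –C(=O)– with carbon on both sides → ketone.
  CH(COCH3): pendant –COCH3: carbonyl C bonded to two carbons → ketone.
  CH(COOH): pendant –COOH: carbonyl C bonded to C and –OH → carboxylic acid.
  CH(C6H5): pendant –C6H5: benzene ring → arene.
  C6H5: –C6H5 phenyl ring → arene.
Alkene appears at: CH(CH=CH2), CH(CH=CH2) → 2.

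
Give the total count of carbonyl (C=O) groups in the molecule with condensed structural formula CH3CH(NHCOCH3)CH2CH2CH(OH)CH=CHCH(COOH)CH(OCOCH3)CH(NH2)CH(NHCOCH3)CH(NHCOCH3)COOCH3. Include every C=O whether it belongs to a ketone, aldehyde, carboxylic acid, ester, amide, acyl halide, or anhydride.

6

CH(NHCOCH3): amide, 1 C=O (running total 1).
CH(COOH): carboxylic acid, 1 C=O (running total 2).
CH(OCOCH3): ester, 1 C=O (running total 3).
CH(NHCOCH3): amide, 1 C=O (running total 4).
CH(NHCOCH3): amide, 1 C=O (running total 5).
COOCH3: ester, 1 C=O (running total 6).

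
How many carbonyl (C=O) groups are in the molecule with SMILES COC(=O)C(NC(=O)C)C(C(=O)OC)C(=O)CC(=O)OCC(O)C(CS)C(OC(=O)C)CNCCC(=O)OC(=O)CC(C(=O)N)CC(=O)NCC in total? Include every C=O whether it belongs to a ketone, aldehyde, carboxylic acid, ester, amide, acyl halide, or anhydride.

10

CH3OOC: ester, 1 C=O (running total 1).
CH(NHCOCH3): amide, 1 C=O (running total 2).
CH(COOCH3): ester, 1 C=O (running total 3).
CO: ketone, 1 C=O (running total 4).
CH2COOCH2: ester, 1 C=O (running total 5).
CH(OCOCH3): ester, 1 C=O (running total 6).
CH2CO-O-COCH2: anhydride, 2 C=O (running total 8).
CH(CONH2): amide, 1 C=O (running total 9).
CH2CONHCH2: amide, 1 C=O (running total 10).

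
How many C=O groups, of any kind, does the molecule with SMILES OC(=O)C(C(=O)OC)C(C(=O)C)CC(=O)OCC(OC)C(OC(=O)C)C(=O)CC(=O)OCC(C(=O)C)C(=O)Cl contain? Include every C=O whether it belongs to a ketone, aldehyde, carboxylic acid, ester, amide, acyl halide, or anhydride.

HOOC: carboxylic acid, 1 C=O (running total 1).
CH(COOCH3): ester, 1 C=O (running total 2).
CH(COCH3): ketone, 1 C=O (running total 3).
CH2COOCH2: ester, 1 C=O (running total 4).
CH(OCOCH3): ester, 1 C=O (running total 5).
CO: ketone, 1 C=O (running total 6).
CH2COOCH2: ester, 1 C=O (running total 7).
CH(COCH3): ketone, 1 C=O (running total 8).
COCl: acyl halide, 1 C=O (running total 9).

9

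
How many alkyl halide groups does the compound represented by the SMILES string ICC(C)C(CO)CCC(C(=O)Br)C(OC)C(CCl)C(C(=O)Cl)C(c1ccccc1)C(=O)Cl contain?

Reading the structure from left to right:
  ICH2: halogen on an sp³ carbon → alkyl halide.
  CH(CH2OH): pendant –CH2OH on an sp³ backbone C → alcohol.
  CH(COBr): pendant –C(=O)X: carbonyl C bonded to C and halogen → acyl halide.
  CH(OCH3): pendant –OCH3: C–O–C with sp³ C, no adjacent C=O → ether.
  CH(CH2Cl): pendant –CH2X: halogen on sp³ carbon → alkyl halide.
  CH(COCl): pendant –C(=O)X: carbonyl C bonded to C and halogen → acyl halide.
  CH(C6H5): pendant –C6H5: benzene ring → arene.
  COCl: –C(=O)Cl: carbonyl C bonded to C and to a halogen → acyl halide (not alkyl halide).
Alkyl halide appears at: ICH2, CH(CH2Cl) → 2.

2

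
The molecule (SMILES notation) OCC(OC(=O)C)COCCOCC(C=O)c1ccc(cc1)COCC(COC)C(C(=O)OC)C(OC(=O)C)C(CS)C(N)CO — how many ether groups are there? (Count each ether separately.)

4

Taking each segment in turn:
  HOCH2: HO– on an sp³ carbon → alcohol.
  CH(OCOCH3): pendant –OC(=O)CH3: an acyloxy group → ester.
  CH2OCH2: C–O–C with sp³ carbons on both sides and no adjacent C=O → ether.
  CH2OCH2: C–O–C with sp³ carbons on both sides and no adjacent C=O → ether.
  CH(CHO): pendant –CHO: carbonyl C bonded to C and H → aldehyde.
  C6H4: para-disubstituted benzene ring → arene.
  CH2OCH2: C–O–C with sp³ carbons on both sides and no adjacent C=O → ether.
  CH(CH2OCH3): pendant –CH2OCH3: C–O–C linkage → ether.
  CH(COOCH3): pendant –COOCH3: carbonyl C bonded to C and –OCH3 → ester.
  CH(OCOCH3): pendant –OC(=O)CH3: an acyloxy group → ester.
  CH(CH2SH): pendant –CH2SH → thiol.
  CH(NH2): –NH2 on an sp³ carbon with no adjacent C=O → amine.
  CH2OH: –OH on an sp³ carbon → alcohol.
Ether appears at: CH2OCH2, CH2OCH2, CH2OCH2, CH(CH2OCH3) → 4.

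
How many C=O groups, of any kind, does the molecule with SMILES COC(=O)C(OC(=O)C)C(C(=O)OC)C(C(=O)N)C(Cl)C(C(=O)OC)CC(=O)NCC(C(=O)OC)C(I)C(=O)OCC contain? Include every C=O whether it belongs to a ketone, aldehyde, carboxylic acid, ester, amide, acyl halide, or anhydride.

8

CH3OOC: ester, 1 C=O (running total 1).
CH(OCOCH3): ester, 1 C=O (running total 2).
CH(COOCH3): ester, 1 C=O (running total 3).
CH(CONH2): amide, 1 C=O (running total 4).
CH(COOCH3): ester, 1 C=O (running total 5).
CH2CONHCH2: amide, 1 C=O (running total 6).
CH(COOCH3): ester, 1 C=O (running total 7).
COOCH2CH3: ester, 1 C=O (running total 8).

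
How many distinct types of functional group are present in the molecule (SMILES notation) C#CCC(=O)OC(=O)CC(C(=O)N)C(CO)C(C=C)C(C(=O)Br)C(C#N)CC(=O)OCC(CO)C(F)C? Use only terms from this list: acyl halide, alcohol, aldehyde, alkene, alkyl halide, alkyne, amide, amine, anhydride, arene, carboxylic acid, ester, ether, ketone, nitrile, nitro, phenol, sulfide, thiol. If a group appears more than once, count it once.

Taking each segment in turn:
  HC≡C: C≡C triple bond → alkyne.
  CH2CO-O-COCH2: two acyl groups sharing one oxygen, –C(=O)–O–C(=O)– → anhydride.
  CH(CONH2): pendant –CONH2: carbonyl C bonded to C and N → amide.
  CH(CH2OH): pendant –CH2OH on an sp³ backbone C → alcohol.
  CH(CH=CH2): pendant –CH=CH2: C=C double bond → alkene.
  CH(COBr): pendant –C(=O)X: carbonyl C bonded to C and halogen → acyl halide.
  CH(CN): pendant –C≡N: nitrile.
  CH2COOCH2: –C(=O)–O–C with C on the carbonyl side → ester.
  CH(CH2OH): pendant –CH2OH on an sp³ backbone C → alcohol.
  CH(F): halogen on an sp³ carbon → alkyl halide.
Distinct types present: acyl halide, alcohol, alkene, alkyl halide, alkyne, amide, anhydride, ester, nitrile.

9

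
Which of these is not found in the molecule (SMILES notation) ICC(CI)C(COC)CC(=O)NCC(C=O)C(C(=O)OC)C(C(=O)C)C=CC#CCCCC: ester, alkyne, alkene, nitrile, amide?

ester: present (CH(COOCH3) — pendant –COOCH3: carbonyl C bonded to C and –OCH3 → ester).
alkene: present (CH=CH — C=C double bond → alkene).
amide: present (CH2CONHCH2 — –C(=O)–N– linkage → amide (the N is not an amine)).
alkyne: present (C≡C — C≡C triple bond → alkyne).
nitrile: absent. In C≡C, the triple bond is C≡C, not C≡N.

nitrile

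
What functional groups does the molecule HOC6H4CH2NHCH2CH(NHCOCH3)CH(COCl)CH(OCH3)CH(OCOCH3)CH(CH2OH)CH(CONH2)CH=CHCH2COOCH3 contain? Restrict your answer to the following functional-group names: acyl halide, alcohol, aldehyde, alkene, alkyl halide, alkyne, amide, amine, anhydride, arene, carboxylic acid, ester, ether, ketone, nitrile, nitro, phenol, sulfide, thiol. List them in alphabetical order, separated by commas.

Working along the chain:
  HOC6H4: –OH attached directly to an aromatic ring → phenol (not alcohol); the ring itself is an arene.
  CH2NHCH2: C–N–C with sp³ carbons and no adjacent C=O → amine (secondary).
  CH(NHCOCH3): pendant –NHC(=O)CH3: N bonded to a carbonyl → amide (not amine).
  CH(COCl): pendant –C(=O)X: carbonyl C bonded to C and halogen → acyl halide.
  CH(OCH3): pendant –OCH3: C–O–C with sp³ C, no adjacent C=O → ether.
  CH(OCOCH3): pendant –OC(=O)CH3: an acyloxy group → ester.
  CH(CH2OH): pendant –CH2OH on an sp³ backbone C → alcohol.
  CH(CONH2): pendant –CONH2: carbonyl C bonded to C and N → amide.
  CH=CH: C=C double bond → alkene.
  COOCH3: –C(=O)OCH3: carbonyl C bonded to C and to –OCH3 → ester (not ketone + ether).

acyl halide, alcohol, alkene, amide, amine, arene, ester, ether, phenol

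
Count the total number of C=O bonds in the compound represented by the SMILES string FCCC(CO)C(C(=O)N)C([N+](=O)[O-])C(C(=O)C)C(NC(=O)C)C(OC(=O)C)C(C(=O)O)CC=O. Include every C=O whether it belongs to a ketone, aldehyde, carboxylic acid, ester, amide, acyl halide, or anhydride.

6

CH(CONH2): amide, 1 C=O (running total 1).
CH(COCH3): ketone, 1 C=O (running total 2).
CH(NHCOCH3): amide, 1 C=O (running total 3).
CH(OCOCH3): ester, 1 C=O (running total 4).
CH(COOH): carboxylic acid, 1 C=O (running total 5).
CHO: aldehyde, 1 C=O (running total 6).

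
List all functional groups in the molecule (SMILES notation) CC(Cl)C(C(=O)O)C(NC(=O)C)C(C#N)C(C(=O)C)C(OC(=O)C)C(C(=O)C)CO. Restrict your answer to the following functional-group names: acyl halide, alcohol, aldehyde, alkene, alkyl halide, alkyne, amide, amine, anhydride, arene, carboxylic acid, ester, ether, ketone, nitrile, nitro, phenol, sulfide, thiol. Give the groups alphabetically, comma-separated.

Taking each segment in turn:
  CH(Cl): halogen on an sp³ carbon → alkyl halide.
  CH(COOH): pendant –COOH: carbonyl C bonded to C and –OH → carboxylic acid.
  CH(NHCOCH3): pendant –NHC(=O)CH3: N bonded to a carbonyl → amide (not amine).
  CH(CN): pendant –C≡N: nitrile.
  CH(COCH3): pendant –COCH3: carbonyl C bonded to two carbons → ketone.
  CH(OCOCH3): pendant –OC(=O)CH3: an acyloxy group → ester.
  CH(COCH3): pendant –COCH3: carbonyl C bonded to two carbons → ketone.
  CH2OH: –OH on an sp³ carbon → alcohol.

alcohol, alkyl halide, amide, carboxylic acid, ester, ketone, nitrile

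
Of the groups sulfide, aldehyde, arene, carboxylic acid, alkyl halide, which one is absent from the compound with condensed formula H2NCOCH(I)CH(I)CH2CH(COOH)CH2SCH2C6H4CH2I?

arene: present (C6H4 — para-disubstituted benzene ring → arene).
carboxylic acid: present (CH(COOH) — pendant –COOH: carbonyl C bonded to C and –OH → carboxylic acid).
alkyl halide: present (CH(I) — halogen on an sp³ carbon → alkyl halide).
sulfide: present (CH2SCH2 — C–S–C linkage → sulfide (thioether)).
aldehyde: absent. In CH(COOH), the carbonyl carbon bears –OH, not –H, so it is a carboxylic acid.

aldehyde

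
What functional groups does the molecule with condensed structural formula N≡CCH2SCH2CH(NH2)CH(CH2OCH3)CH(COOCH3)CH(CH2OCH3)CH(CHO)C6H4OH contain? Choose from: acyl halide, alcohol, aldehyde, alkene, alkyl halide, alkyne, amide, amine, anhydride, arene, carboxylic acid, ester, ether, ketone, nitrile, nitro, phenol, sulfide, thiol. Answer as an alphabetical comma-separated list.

aldehyde, amine, arene, ester, ether, nitrile, phenol, sulfide

Taking each segment in turn:
  N≡C: N≡C–: carbon triple-bonded to nitrogen → nitrile.
  CH2SCH2: C–S–C linkage → sulfide (thioether).
  CH(NH2): –NH2 on an sp³ carbon with no adjacent C=O → amine.
  CH(CH2OCH3): pendant –CH2OCH3: C–O–C linkage → ether.
  CH(COOCH3): pendant –COOCH3: carbonyl C bonded to C and –OCH3 → ester.
  CH(CH2OCH3): pendant –CH2OCH3: C–O–C linkage → ether.
  CH(CHO): pendant –CHO: carbonyl C bonded to C and H → aldehyde.
  C6H4OH: –OH attached directly to an aromatic ring → phenol (not alcohol); the ring itself is an arene.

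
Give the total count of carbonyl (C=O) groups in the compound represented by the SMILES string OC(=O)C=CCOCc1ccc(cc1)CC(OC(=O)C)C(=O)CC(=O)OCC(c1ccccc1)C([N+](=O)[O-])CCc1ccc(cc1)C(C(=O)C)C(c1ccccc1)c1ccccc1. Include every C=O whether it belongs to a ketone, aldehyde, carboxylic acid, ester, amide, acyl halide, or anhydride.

5

HOOC: carboxylic acid, 1 C=O (running total 1).
CH(OCOCH3): ester, 1 C=O (running total 2).
CO: ketone, 1 C=O (running total 3).
CH2COOCH2: ester, 1 C=O (running total 4).
CH(COCH3): ketone, 1 C=O (running total 5).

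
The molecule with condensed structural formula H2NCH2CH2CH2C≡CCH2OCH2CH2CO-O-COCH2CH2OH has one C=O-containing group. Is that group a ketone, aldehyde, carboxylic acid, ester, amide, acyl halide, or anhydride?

anhydride

The carbonyl is in the CH2CO-O-COCH2 segment: two acyl groups sharing one oxygen, –C(=O)–O–C(=O)– → anhydride.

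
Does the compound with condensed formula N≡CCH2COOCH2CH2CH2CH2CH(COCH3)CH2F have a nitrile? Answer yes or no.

yes

Reading the structure from left to right:
  N≡C: N≡C–: carbon triple-bonded to nitrogen → nitrile.
  CH2COOCH2: –C(=O)–O–C with C on the carbonyl side → ester.
  CH(COCH3): pendant –COCH3: carbonyl C bonded to two carbons → ketone.
  CH2F: halogen on an sp³ carbon → alkyl halide.
The N≡C segment supplies the nitrile: N≡C–: carbon triple-bonded to nitrogen → nitrile.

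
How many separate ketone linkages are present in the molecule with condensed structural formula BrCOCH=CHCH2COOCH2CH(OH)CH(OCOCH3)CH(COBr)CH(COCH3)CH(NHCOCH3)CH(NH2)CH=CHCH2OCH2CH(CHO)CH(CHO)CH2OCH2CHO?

1

Taking each segment in turn:
  BrCO: –C(=O)Br: carbonyl C bonded to C and to a halogen → acyl halide (not alkyl halide).
  CH=CH: C=C double bond → alkene.
  CH2COOCH2: –C(=O)–O–C with C on the carbonyl side → ester.
  CH(OH): –OH on an sp³ carbon → alcohol (secondary).
  CH(OCOCH3): pendant –OC(=O)CH3: an acyloxy group → ester.
  CH(COBr): pendant –C(=O)X: carbonyl C bonded to C and halogen → acyl halide.
  CH(COCH3): pendant –COCH3: carbonyl C bonded to two carbons → ketone.
  CH(NHCOCH3): pendant –NHC(=O)CH3: N bonded to a carbonyl → amide (not amine).
  CH(NH2): –NH2 on an sp³ carbon with no adjacent C=O → amine.
  CH=CH: C=C double bond → alkene.
  CH2OCH2: C–O–C with sp³ carbons on both sides and no adjacent C=O → ether.
  CH(CHO): pendant –CHO: carbonyl C bonded to C and H → aldehyde.
  CH(CHO): pendant –CHO: carbonyl C bonded to C and H → aldehyde.
  CH2OCH2: C–O–C with sp³ carbons on both sides and no adjacent C=O → ether.
  CHO: terminal –CHO: carbonyl C bonded to H and C → aldehyde.
Ketone appears at: CH(COCH3) → 1.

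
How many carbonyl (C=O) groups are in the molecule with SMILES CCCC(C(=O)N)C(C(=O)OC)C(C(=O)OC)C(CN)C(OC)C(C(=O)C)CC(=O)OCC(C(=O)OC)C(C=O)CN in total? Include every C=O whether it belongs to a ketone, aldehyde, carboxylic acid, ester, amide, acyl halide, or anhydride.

CH(CONH2): amide, 1 C=O (running total 1).
CH(COOCH3): ester, 1 C=O (running total 2).
CH(COOCH3): ester, 1 C=O (running total 3).
CH(COCH3): ketone, 1 C=O (running total 4).
CH2COOCH2: ester, 1 C=O (running total 5).
CH(COOCH3): ester, 1 C=O (running total 6).
CH(CHO): aldehyde, 1 C=O (running total 7).

7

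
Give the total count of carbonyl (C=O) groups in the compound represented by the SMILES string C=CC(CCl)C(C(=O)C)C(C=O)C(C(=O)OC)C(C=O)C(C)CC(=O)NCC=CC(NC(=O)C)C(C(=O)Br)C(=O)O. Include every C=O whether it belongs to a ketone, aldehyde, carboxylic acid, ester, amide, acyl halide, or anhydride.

8

CH(COCH3): ketone, 1 C=O (running total 1).
CH(CHO): aldehyde, 1 C=O (running total 2).
CH(COOCH3): ester, 1 C=O (running total 3).
CH(CHO): aldehyde, 1 C=O (running total 4).
CH2CONHCH2: amide, 1 C=O (running total 5).
CH(NHCOCH3): amide, 1 C=O (running total 6).
CH(COBr): acyl halide, 1 C=O (running total 7).
COOH: carboxylic acid, 1 C=O (running total 8).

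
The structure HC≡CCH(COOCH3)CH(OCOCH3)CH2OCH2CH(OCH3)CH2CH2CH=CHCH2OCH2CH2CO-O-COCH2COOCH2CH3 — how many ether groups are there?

Working along the chain:
  HC≡C: C≡C triple bond → alkyne.
  CH(COOCH3): pendant –COOCH3: carbonyl C bonded to C and –OCH3 → ester.
  CH(OCOCH3): pendant –OC(=O)CH3: an acyloxy group → ester.
  CH2OCH2: C–O–C with sp³ carbons on both sides and no adjacent C=O → ether.
  CH(OCH3): pendant –OCH3: C–O–C with sp³ C, no adjacent C=O → ether.
  CH=CH: C=C double bond → alkene.
  CH2OCH2: C–O–C with sp³ carbons on both sides and no adjacent C=O → ether.
  CH2CO-O-COCH2: two acyl groups sharing one oxygen, –C(=O)–O–C(=O)– → anhydride.
  COOCH2CH3: –C(=O)OCH2CH3: carbonyl C bonded to C and to –OEt → ester.
Ether appears at: CH2OCH2, CH(OCH3), CH2OCH2 → 3.

3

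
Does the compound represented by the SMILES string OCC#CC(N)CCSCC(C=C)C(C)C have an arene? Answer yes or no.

HO– on an sp³ carbon → alcohol.
C≡C triple bond → alkyne.
–NH2 on an sp³ carbon with no adjacent C=O → amine.
C–S–C linkage → sulfide (thioether).
pendant –CH=CH2: C=C double bond → alkene.
The groups actually present are: alcohol, alkene, alkyne, amine, sulfide.

no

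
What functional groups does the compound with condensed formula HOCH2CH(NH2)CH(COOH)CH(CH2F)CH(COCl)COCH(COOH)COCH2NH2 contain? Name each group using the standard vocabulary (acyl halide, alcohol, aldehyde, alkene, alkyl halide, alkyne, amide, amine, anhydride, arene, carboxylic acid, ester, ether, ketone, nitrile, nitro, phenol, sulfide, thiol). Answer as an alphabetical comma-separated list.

acyl halide, alcohol, alkyl halide, amine, carboxylic acid, ketone

HO– on an sp³ carbon → alcohol.
–NH2 on an sp³ carbon with no adjacent C=O → amine.
pendant –COOH: carbonyl C bonded to C and –OH → carboxylic acid.
pendant –CH2X: halogen on sp³ carbon → alkyl halide.
pendant –C(=O)X: carbonyl C bonded to C and halogen → acyl halide.
–C(=O)– with carbon on both sides → ketone.
pendant –COOH: carbonyl C bonded to C and –OH → carboxylic acid.
–C(=O)– with carbon on both sides → ketone.
–NH2 on an sp³ carbon with no adjacent C=O → amine.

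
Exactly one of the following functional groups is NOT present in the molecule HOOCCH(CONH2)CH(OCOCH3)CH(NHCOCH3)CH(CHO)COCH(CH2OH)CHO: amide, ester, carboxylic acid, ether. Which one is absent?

ester: present (CH(OCOCH3) — pendant –OC(=O)CH3: an acyloxy group → ester).
amide: present (CH(CONH2) — pendant –CONH2: carbonyl C bonded to C and N → amide).
carboxylic acid: present (HOOC — –COOH: carbonyl C bonded to –OH and C → carboxylic acid (the –OH is not a separate alcohol)).
ether: absent. In CH(OCOCH3), the C–O–C oxygen is adjacent to a C=O, so it belongs to an ester, not an ether.

ether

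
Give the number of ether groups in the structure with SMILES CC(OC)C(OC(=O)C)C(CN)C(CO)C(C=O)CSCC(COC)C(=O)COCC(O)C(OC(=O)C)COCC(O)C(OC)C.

5

Reading the structure from left to right:
  CH(OCH3): pendant –OCH3: C–O–C with sp³ C, no adjacent C=O → ether.
  CH(OCOCH3): pendant –OC(=O)CH3: an acyloxy group → ester.
  CH(CH2NH2): pendant –CH2NH2: N on sp³ C, no adjacent C=O → amine.
  CH(CH2OH): pendant –CH2OH on an sp³ backbone C → alcohol.
  CH(CHO): pendant –CHO: carbonyl C bonded to C and H → aldehyde.
  CH2SCH2: C–S–C linkage → sulfide (thioether).
  CH(CH2OCH3): pendant –CH2OCH3: C–O–C linkage → ether.
  CO: –C(=O)– with carbon on both sides → ketone.
  CH2OCH2: C–O–C with sp³ carbons on both sides and no adjacent C=O → ether.
  CH(OH): –OH on an sp³ carbon → alcohol (secondary).
  CH(OCOCH3): pendant –OC(=O)CH3: an acyloxy group → ester.
  CH2OCH2: C–O–C with sp³ carbons on both sides and no adjacent C=O → ether.
  CH(OH): –OH on an sp³ carbon → alcohol (secondary).
  CH(OCH3): pendant –OCH3: C–O–C with sp³ C, no adjacent C=O → ether.
Ether appears at: CH(OCH3), CH(CH2OCH3), CH2OCH2, CH2OCH2, CH(OCH3) → 5.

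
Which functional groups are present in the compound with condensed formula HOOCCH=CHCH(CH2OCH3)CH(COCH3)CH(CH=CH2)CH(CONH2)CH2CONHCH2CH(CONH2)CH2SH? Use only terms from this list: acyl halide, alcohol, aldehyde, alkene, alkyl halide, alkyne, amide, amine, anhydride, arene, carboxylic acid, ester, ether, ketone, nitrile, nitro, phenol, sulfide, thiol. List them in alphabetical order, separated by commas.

alkene, amide, carboxylic acid, ether, ketone, thiol

–COOH: carbonyl C bonded to –OH and C → carboxylic acid (the –OH is not a separate alcohol).
C=C double bond → alkene.
pendant –CH2OCH3: C–O–C linkage → ether.
pendant –COCH3: carbonyl C bonded to two carbons → ketone.
pendant –CH=CH2: C=C double bond → alkene.
pendant –CONH2: carbonyl C bonded to C and N → amide.
–C(=O)–N– linkage → amide (the N is not an amine).
pendant –CONH2: carbonyl C bonded to C and N → amide.
–SH on an sp³ carbon → thiol.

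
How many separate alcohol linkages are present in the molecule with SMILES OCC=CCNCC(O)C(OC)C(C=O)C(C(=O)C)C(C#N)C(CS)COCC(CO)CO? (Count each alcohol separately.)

4

HO– on an sp³ carbon → alcohol.
C=C double bond → alkene.
C–N–C with sp³ carbons and no adjacent C=O → amine (secondary).
–OH on an sp³ carbon → alcohol (secondary).
pendant –OCH3: C–O–C with sp³ C, no adjacent C=O → ether.
pendant –CHO: carbonyl C bonded to C and H → aldehyde.
pendant –COCH3: carbonyl C bonded to two carbons → ketone.
pendant –C≡N: nitrile.
pendant –CH2SH → thiol.
C–O–C with sp³ carbons on both sides and no adjacent C=O → ether.
pendant –CH2OH on an sp³ backbone C → alcohol.
–OH on an sp³ carbon → alcohol.
Alcohol appears at: HOCH2, CH(OH), CH(CH2OH), CH2OH → 4.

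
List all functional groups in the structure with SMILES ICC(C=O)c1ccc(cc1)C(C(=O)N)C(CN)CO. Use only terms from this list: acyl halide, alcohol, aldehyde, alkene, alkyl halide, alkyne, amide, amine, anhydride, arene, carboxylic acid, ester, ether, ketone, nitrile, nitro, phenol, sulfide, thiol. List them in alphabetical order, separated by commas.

alcohol, aldehyde, alkyl halide, amide, amine, arene

Reading the structure from left to right:
  ICH2: halogen on an sp³ carbon → alkyl halide.
  CH(CHO): pendant –CHO: carbonyl C bonded to C and H → aldehyde.
  C6H4: para-disubstituted benzene ring → arene.
  CH(CONH2): pendant –CONH2: carbonyl C bonded to C and N → amide.
  CH(CH2NH2): pendant –CH2NH2: N on sp³ C, no adjacent C=O → amine.
  CH2OH: –OH on an sp³ carbon → alcohol.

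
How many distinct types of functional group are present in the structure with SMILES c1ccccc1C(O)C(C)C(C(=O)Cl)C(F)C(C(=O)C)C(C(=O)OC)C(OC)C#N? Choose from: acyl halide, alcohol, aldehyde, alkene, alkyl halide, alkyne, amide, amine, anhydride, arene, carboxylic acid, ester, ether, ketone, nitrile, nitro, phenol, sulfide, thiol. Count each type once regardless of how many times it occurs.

Reading the structure from left to right:
  C6H5: C6H5– phenyl ring → arene.
  CH(OH): –OH on an sp³ carbon → alcohol (secondary).
  CH(COCl): pendant –C(=O)X: carbonyl C bonded to C and halogen → acyl halide.
  CH(F): halogen on an sp³ carbon → alkyl halide.
  CH(COCH3): pendant –COCH3: carbonyl C bonded to two carbons → ketone.
  CH(COOCH3): pendant –COOCH3: carbonyl C bonded to C and –OCH3 → ester.
  CH(OCH3): pendant –OCH3: C–O–C with sp³ C, no adjacent C=O → ether.
  CN: –C≡N: carbon triple-bonded to nitrogen → nitrile.
Distinct types present: acyl halide, alcohol, alkyl halide, arene, ester, ether, ketone, nitrile.

8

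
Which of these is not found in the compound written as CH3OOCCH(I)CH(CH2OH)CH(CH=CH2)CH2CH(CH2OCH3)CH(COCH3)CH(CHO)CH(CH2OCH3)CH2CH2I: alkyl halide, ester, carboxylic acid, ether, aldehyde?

carboxylic acid

aldehyde: present (CH(CHO) — pendant –CHO: carbonyl C bonded to C and H → aldehyde).
ester: present (CH3OOC — CH3O–C(=O)–: carbonyl C bonded to C and to –OCH3 → ester (not ketone + ether)).
alkyl halide: present (CH(I) — halogen on an sp³ carbon → alkyl halide).
ether: present (CH(CH2OCH3) — pendant –CH2OCH3: C–O–C linkage → ether).
carboxylic acid: absent. In CH3OOC, the acyl oxygen is bonded to carbon (–O–C), not to H, so this is an ester.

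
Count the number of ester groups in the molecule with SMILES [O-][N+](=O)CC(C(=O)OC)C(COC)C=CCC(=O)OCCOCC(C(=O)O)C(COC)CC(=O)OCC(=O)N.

Reading the structure from left to right:
  O2NCH2: –NO2 on carbon → nitro group.
  CH(COOCH3): pendant –COOCH3: carbonyl C bonded to C and –OCH3 → ester.
  CH(CH2OCH3): pendant –CH2OCH3: C–O–C linkage → ether.
  CH=CH: C=C double bond → alkene.
  CH2COOCH2: –C(=O)–O–C with C on the carbonyl side → ester.
  CH2OCH2: C–O–C with sp³ carbons on both sides and no adjacent C=O → ether.
  CH(COOH): pendant –COOH: carbonyl C bonded to C and –OH → carboxylic acid.
  CH(CH2OCH3): pendant –CH2OCH3: C–O–C linkage → ether.
  CH2COOCH2: –C(=O)–O–C with C on the carbonyl side → ester.
  CONH2: –C(=O)NH2: carbonyl C bonded to C and to N → amide (the N is not a separate amine).
Ester appears at: CH(COOCH3), CH2COOCH2, CH2COOCH2 → 3.

3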